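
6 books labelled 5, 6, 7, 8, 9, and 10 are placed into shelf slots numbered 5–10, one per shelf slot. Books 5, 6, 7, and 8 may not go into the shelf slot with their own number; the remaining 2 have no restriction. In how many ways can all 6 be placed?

362

Let Aᵢ (for 5 ≤ i ≤ 8) be the placements that put book i in its forbidden shelf slot. Any j of these fix j positions, leaving (6−j)! ways to fill the rest, and there are C(4,j) ways to pick which j.
By inclusion–exclusion, the number of valid placements is Σ_{j=0}^{4} (−1)^j C(4,j)·(6−j)!.
Computing: 720 − 480 + 144 − 24 + 2 = 362.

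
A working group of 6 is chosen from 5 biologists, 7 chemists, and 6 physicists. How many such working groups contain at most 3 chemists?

Split by how many chemists are chosen (0 through 3).
Sum: C(7,0)·C(11,6) + C(7,1)·C(11,5) + C(7,2)·C(11,4) + C(7,3)·C(11,3) = 462 + 3234 + 6930 + 5775 = 16401.

16401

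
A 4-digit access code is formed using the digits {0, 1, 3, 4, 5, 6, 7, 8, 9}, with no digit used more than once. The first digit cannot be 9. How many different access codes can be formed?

The first digit has 9−1 = 8 choices (anything except 9).
The remaining 3 digits are filled from the other 8 symbols without repetition: 8 × 7 × 6 = 336.
Total: 8 × 336 = 2688.

2688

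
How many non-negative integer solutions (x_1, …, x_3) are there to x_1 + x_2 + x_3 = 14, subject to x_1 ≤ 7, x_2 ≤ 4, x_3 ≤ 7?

Without the upper bounds there are C(16,2) = 120 ways to split 14 among 3 variables.
Subtract solutions that violate a single cap (substitute x_i' = x_i − (cap_i+1)): x_1 ≥ 8 gives C(8,2) = 28; x_2 ≥ 5 gives C(11,2) = 55; x_3 ≥ 8 gives C(8,2) = 28. Together 111.
Add back pairs where two caps are both exceeded: 3 + 0 + 3 = 6.
By inclusion–exclusion the count is 120 − 111 + 6 = 15.

15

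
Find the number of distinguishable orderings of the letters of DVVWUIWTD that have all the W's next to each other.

Treat the 2 copies of W as a single block. The multiset to arrange is then {WW, D, D, I, T, U, V, V}, 8 items in all.
That gives (8)!/(2!·2!) = 10080 arrangements.

10080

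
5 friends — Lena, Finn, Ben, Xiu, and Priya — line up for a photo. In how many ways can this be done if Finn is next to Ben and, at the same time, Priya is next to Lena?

24

Treat {Finn,Ben} as one block (2 orders) and {Priya,Lena} as another (2 orders).
That leaves 3 units to arrange: 2 × 2 × 3! = 4 × 6 = 24.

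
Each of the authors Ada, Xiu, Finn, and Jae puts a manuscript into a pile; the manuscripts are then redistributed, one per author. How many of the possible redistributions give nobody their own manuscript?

9

Let Aᵢ be the assignments in which author i gets their own manuscript. We want the size of the complement of A₁∪…∪A_4.
By inclusion–exclusion this is Σ_{j=0}^{4} (−1)^j C(4,j)·(4−j)!.
Computing: 24 − 24 + 12 − 4 + 1 = 9.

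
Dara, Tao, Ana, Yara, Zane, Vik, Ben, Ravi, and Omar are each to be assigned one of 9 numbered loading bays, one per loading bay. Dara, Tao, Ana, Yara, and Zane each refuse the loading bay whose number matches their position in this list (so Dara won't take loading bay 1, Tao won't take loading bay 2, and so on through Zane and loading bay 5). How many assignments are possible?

205056

Let Aᵢ (for 1 ≤ i ≤ 5) be the placements that put person i in their forbidden loading bay. Any j of these fix j positions, leaving (9−j)! ways to fill the rest, and there are C(5,j) ways to pick which j.
By inclusion–exclusion, the number of valid placements is Σ_{j=0}^{5} (−1)^j C(5,j)·(9−j)!.
Computing: 362880 − 201600 + 50400 − 7200 + 600 − 24 = 205056.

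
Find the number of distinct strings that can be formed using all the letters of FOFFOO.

FOFFOO has 6 letters with F appearing 3 times and O appearing 3 times.
The number of distinct arrangements is 6!/(3!·3!) = 720/36 = 20.

20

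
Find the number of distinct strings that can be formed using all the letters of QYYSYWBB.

The 8 letters of QYYSYWBB have repeats: B appearing twice and Y appearing 3 times.
So there are 8! / (3!·2!) = 3360 distinguishable arrangements.

3360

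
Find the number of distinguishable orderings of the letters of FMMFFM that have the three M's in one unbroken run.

Treat the 3 copies of M as a single block. The multiset to arrange is then {MMM, F, F, F}, 4 items in all.
That gives (4)!/(3!) = 4 arrangements.

4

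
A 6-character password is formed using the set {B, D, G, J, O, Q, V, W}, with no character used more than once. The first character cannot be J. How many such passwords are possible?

17640

The first character has 8−1 = 7 choices (anything except J).
The remaining 5 characters are filled from the other 7 symbols without repetition: 7 × 6 × 5 × 4 × 3 = 2520.
Total: 7 × 2520 = 17640.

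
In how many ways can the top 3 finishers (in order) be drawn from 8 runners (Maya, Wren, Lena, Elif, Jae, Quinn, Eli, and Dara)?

This is an ordered selection of 3 from 8: P(8,3).
That gives 8 × 7 × 6 = 336.

336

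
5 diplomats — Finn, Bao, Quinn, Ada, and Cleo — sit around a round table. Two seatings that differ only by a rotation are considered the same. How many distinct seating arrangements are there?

Around a circle, 5 distinct people have 5!/5 = (4)! = 24 rotationally distinct seatings.

24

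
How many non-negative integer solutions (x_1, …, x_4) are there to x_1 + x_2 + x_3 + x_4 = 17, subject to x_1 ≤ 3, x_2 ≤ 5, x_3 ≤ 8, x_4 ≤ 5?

34

Ignoring the caps, the number of non-negative solutions to x_1+…+x_4 = 17 is C(20,3) = 1140.
Subtract solutions that violate a single cap (substitute x_i' = x_i − (cap_i+1)): x_1 ≥ 4 gives C(16,3) = 560; x_2 ≥ 6 gives C(14,3) = 364; x_3 ≥ 9 gives C(11,3) = 165; x_4 ≥ 6 gives C(14,3) = 364. Together 1453.
Add back pairs where two caps are both exceeded: 120 + 35 + 120 + 10 + 56 + 10 = 351.
Subtract triples: 0 + 4 + 0 + 0 = 4.
By inclusion–exclusion the count is 1140 − 1453 + 351 − 4 = 34.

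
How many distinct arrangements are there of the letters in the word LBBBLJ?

Letter multiplicities in LBBBLJ: B×3, J×1, L×2.
The number of distinct arrangements is 6!/(3!·2!) = 720/12 = 60.

60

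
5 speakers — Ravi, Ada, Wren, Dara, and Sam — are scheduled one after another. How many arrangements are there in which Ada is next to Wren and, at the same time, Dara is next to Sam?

Treat {Ada,Wren} as one block (2 orders) and {Dara,Sam} as another (2 orders).
That leaves 3 units to arrange: 2 × 2 × 3! = 4 × 6 = 24.

24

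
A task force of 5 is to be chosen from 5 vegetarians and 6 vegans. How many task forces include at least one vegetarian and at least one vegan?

455

Total 5-person selections from all 11: C(11,5) = 462.
Subtract selections that omit an entire group: no vegetarians → C(6,5) = 6; no vegans → C(5,5) = 1.
Both groups omitted at once is impossible, so 462 − 7 = 455.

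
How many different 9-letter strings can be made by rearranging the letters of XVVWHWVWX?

5040

XVVWHWVWX has 9 letters with V appearing 3 times, W appearing 3 times, and X appearing twice.
Dividing 9! = 362880 by 3!·3!·2! = 72 for the repeated letters gives 5040.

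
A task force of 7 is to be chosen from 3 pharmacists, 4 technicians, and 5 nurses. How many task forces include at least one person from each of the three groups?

747

With no constraint there are C(12,7) = 792 possible selections.
Subtract selections that omit an entire group: no pharmacists → C(9,7) = 36; no technicians → C(8,7) = 8; no nurses → C(7,7) = 1.
Add back selections omitting two groups (i.e. drawn from a single group): C(3,7) + C(4,7) + C(5,7) = 0.
By inclusion–exclusion: 792 − 45 + 0 = 747.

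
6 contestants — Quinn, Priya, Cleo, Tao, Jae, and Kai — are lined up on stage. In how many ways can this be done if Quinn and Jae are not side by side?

480

Of the 6! = 720 arrangements, those with Quinn and Jae adjacent number 2 × 5! = 240 (treat the pair as a block with 2 internal orders).
So 720 − 240 = 480 arrangements keep them apart.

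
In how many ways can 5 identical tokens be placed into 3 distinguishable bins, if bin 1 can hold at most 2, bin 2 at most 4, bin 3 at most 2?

By stars and bars, unrestricted non-negative solutions to x_1+…+x_3 = 5 number C(5+2,2) = 21.
Subtract solutions that violate a single cap (substitute x_i' = x_i − (cap_i+1)): x_1 ≥ 3 gives C(4,2) = 6; x_2 ≥ 5 gives C(2,2) = 1; x_3 ≥ 3 gives C(4,2) = 6. Together 13.
No two caps can be exceeded simultaneously, so the pair terms are all 0.
By inclusion–exclusion the count is 21 − 13 + 0 = 8.

8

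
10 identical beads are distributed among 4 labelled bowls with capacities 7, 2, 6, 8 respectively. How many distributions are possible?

133

Ignoring the caps, the number of non-negative solutions to x_1+…+x_4 = 10 is C(13,3) = 286.
Subtract solutions that violate a single cap (substitute x_i' = x_i − (cap_i+1)): x_1 ≥ 8 gives C(5,3) = 10; x_2 ≥ 3 gives C(10,3) = 120; x_3 ≥ 7 gives C(6,3) = 20; x_4 ≥ 9 gives C(4,3) = 4. Together 154.
Add back pairs where two caps are both exceeded: 0 + 0 + 0 + 1 + 0 + 0 = 1.
By inclusion–exclusion the count is 286 − 154 + 1 = 133.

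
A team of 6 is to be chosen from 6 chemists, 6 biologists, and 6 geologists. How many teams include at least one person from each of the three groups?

15795

With no constraint there are C(18,6) = 18564 possible selections.
Subtract selections that omit an entire group: no chemists → C(12,6) = 924; no biologists → C(12,6) = 924; no geologists → C(12,6) = 924.
Add back selections omitting two groups (i.e. drawn from a single group): C(6,6) + C(6,6) + C(6,6) = 3.
By inclusion–exclusion: 18564 − 2772 + 3 = 15795.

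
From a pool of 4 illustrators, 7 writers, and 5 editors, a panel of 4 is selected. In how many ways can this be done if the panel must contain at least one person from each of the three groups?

Unrestricted: C(16,4) = 1820 ways to pick any 4 of the 16.
Subtract selections that omit an entire group: no illustrators → C(12,4) = 495; no writers → C(9,4) = 126; no editors → C(11,4) = 330.
Add back selections omitting two groups (i.e. drawn from a single group): C(4,4) + C(7,4) + C(5,4) = 41.
By inclusion–exclusion: 1820 − 951 + 41 = 910.

910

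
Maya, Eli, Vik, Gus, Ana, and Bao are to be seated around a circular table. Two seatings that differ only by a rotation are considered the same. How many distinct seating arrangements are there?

Fix one person's seat to break rotational symmetry; the remaining 5 people can be arranged in (5)! = 120 ways.

120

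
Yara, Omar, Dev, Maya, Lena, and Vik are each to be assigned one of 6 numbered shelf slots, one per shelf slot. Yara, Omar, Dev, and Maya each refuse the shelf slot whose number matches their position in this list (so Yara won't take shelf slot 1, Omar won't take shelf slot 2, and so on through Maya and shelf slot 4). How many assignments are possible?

Let Aᵢ (for 1 ≤ i ≤ 4) be the placements that put person i in their forbidden shelf slot. Any j of these fix j positions, leaving (6−j)! ways to fill the rest, and there are C(4,j) ways to pick which j.
By inclusion–exclusion, the number of valid placements is Σ_{j=0}^{4} (−1)^j C(4,j)·(6−j)!.
Computing: 720 − 480 + 144 − 24 + 2 = 362.

362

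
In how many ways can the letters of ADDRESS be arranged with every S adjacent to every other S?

Treat the 2 copies of S as a single block. The multiset to arrange is then {SS, A, D, D, E, R}, 6 items in all.
That gives (6)!/(2!) = 360 arrangements.

360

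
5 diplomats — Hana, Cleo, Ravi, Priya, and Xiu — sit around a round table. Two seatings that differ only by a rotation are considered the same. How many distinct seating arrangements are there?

24

Seat Hana anywhere (absorbing the rotational symmetry), then permute the other 4: (4)! = 24.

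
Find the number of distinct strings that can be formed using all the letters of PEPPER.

The 6 letters of PEPPER have repeats: E appearing twice and P appearing 3 times.
So there are 6! / (3!·2!) = 60 distinguishable arrangements.

60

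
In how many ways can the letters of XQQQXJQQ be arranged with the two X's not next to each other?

Total arrangements of XQQQXJQQ: 8!/(5!·2!) = 168.
Arrangements with the X's together: treat XX as one letter, giving (7)!/(5!) = 42.
Hence 168 − 42 = 126.

126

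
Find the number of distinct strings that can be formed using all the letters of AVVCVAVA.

Letter multiplicities in AVVCVAVA: A×3, C×1, V×4.
So there are 8! / (4!·3!) = 280 distinguishable arrangements.

280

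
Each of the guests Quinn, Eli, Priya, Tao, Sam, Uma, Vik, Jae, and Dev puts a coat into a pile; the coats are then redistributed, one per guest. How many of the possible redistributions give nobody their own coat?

133496

This is the derangement count D_9: permutations of 9 items with no fixed point.
By inclusion–exclusion this is Σ_{j=0}^{9} (−1)^j C(9,j)·(9−j)!.
Computing: 362880 − 362880 + 181440 − 60480 + 15120 − 3024 + 504 − 72 + 9 − 1 = 133496.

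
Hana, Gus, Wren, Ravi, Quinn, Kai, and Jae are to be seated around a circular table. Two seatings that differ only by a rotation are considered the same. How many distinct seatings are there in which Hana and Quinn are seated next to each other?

Glue Hana and Quinn into a block (2 internal orders). Seating 6 units around a circle gives (5)! arrangements.
So 2 × (5)! = 2 × 120 = 240.

240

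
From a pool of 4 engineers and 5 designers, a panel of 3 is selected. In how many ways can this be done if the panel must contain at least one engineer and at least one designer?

70

With no constraint there are C(9,3) = 84 possible selections.
Subtract selections that omit an entire group: no engineers → C(5,3) = 10; no designers → C(4,3) = 4.
Both groups omitted at once is impossible, so 84 − 14 = 70.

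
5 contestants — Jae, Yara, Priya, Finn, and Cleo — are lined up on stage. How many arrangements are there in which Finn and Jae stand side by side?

48

Glue Finn and Jae into one block (2 internal orders), leaving 4 units to arrange in a row.
So the count is 2·(4)! = 48.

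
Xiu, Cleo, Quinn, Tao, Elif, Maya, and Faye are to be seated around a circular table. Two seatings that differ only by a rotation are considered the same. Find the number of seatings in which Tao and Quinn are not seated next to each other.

480

Without the restriction there are (6)! = 720 seatings.
Those with Tao next to Quinn: fuse the pair into one unit and seat 6 units around a circle — 2·(5)! = 240.
Subtracting, 720 − 240 = 480.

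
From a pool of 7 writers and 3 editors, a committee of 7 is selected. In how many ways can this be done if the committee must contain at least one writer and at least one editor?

With no constraint there are C(10,7) = 120 possible selections.
Selections missing a whole group: no writers → C(3,7) = 0; no editors → C(7,7) = 1.
Both groups omitted at once is impossible, so 120 − 1 = 119.

119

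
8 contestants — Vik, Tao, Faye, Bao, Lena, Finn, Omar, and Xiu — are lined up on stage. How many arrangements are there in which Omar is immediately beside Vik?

Glue Omar and Vik into one block (2 internal orders), leaving 7 units to arrange in a row.
That gives 2 × 7! = 2 × 5040 = 10080.

10080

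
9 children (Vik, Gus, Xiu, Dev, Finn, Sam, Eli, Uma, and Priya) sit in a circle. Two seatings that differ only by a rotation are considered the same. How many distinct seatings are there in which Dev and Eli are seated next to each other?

10080

Glue Dev and Eli into a block (2 internal orders). Seating 8 units around a circle gives (7)! arrangements.
So 2 × (7)! = 2 × 5040 = 10080.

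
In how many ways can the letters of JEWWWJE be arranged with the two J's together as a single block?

60

Treat the 2 copies of J as a single block. The multiset to arrange is then {JJ, E, E, W, W, W}, 6 items in all.
That gives (6)!/(3!·2!) = 60 arrangements.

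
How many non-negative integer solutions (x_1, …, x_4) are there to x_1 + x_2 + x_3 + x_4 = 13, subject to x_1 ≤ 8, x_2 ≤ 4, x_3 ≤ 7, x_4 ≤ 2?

89

By stars and bars, unrestricted non-negative solutions to x_1+…+x_4 = 13 number C(13+3,3) = 560.
Subtract solutions that violate a single cap (substitute x_i' = x_i − (cap_i+1)): x_1 ≥ 9 gives C(7,3) = 35; x_2 ≥ 5 gives C(11,3) = 165; x_3 ≥ 8 gives C(8,3) = 56; x_4 ≥ 3 gives C(13,3) = 286. Together 542.
Add back pairs where two caps are both exceeded: 0 + 0 + 4 + 1 + 56 + 10 = 71.
By inclusion–exclusion the count is 560 − 542 + 71 = 89.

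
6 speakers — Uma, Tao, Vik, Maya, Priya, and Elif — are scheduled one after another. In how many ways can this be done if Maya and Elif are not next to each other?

480

Of the 6! = 720 arrangements, those with Maya and Elif adjacent number 2 × 5! = 240 (treat the pair as a block with 2 internal orders).
So 720 − 240 = 480 arrangements keep them apart.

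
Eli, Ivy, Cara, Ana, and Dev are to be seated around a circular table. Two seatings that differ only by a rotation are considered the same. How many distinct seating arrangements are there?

24

Fix one person's seat to break rotational symmetry; the remaining 4 people can be arranged in (4)! = 24 ways.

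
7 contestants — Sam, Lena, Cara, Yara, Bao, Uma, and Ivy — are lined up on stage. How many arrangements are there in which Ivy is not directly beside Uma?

3600

Of the 7! = 5040 arrangements, those with Ivy and Uma adjacent number 2 × 6! = 1440 (treat the pair as a block with 2 internal orders).
Complementary counting: 5040 − 1440 = 3600.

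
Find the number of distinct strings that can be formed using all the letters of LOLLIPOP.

1680

Letter multiplicities in LOLLIPOP: I×1, L×3, O×2, P×2.
Dividing 8! = 40320 by 3!·2!·2! = 24 for the repeated letters gives 1680.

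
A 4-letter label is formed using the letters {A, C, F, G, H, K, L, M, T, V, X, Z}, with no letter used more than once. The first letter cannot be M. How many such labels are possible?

The first letter has 12−1 = 11 choices (anything except M).
The remaining 3 letters are filled from the other 11 symbols without repetition: 11 × 10 × 9 = 990.
Total: 11 × 990 = 10890.

10890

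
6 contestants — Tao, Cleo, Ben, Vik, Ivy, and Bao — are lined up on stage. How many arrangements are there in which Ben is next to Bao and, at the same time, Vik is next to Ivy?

96

Treat {Ben,Bao} as one block (2 orders) and {Vik,Ivy} as another (2 orders).
That leaves 4 units to arrange: 2 × 2 × 4! = 4 × 24 = 96.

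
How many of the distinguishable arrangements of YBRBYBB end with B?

60

Fix B in the last position and arrange the remaining 6 letters.
Those 6 letters have B appearing 3 times and Y appearing twice, giving (6)!/(3!·2!) = 60.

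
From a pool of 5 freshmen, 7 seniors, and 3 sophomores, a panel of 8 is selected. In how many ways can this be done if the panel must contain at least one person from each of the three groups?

5894

Unrestricted: C(15,8) = 6435 ways to pick any 8 of the 15.
Selections missing a whole group: no freshmen → C(10,8) = 45; no seniors → C(8,8) = 1; no sophomores → C(12,8) = 495.
Add back selections omitting two groups (i.e. drawn from a single group): C(5,8) + C(7,8) + C(3,8) = 0.
By inclusion–exclusion: 6435 − 541 + 0 = 5894.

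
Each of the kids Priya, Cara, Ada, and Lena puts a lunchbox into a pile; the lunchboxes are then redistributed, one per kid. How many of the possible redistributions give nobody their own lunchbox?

9

Count assignments avoiding every fixed point. For any j of the 4 kids fixed to their own lunchbox, the other 4−j can be arranged in (4−j)! ways.
By inclusion–exclusion this is Σ_{j=0}^{4} (−1)^j C(4,j)·(4−j)!.
Computing: 24 − 24 + 12 − 4 + 1 = 9.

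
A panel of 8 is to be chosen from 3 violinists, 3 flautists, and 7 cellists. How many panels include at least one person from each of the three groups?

Unrestricted: C(13,8) = 1287 ways to pick any 8 of the 13.
Subtract selections that omit an entire group: no violinists → C(10,8) = 45; no flautists → C(10,8) = 45; no cellists → C(6,8) = 0.
Add back selections omitting two groups (i.e. drawn from a single group): C(3,8) + C(3,8) + C(7,8) = 0.
By inclusion–exclusion: 1287 − 90 + 0 = 1197.

1197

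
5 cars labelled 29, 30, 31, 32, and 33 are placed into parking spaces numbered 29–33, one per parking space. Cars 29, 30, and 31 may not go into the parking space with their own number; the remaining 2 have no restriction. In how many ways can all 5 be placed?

Let Aᵢ (for i ∈ {29, 30, 31}) be the placements that put car i in its forbidden parking space. Any j of these fix j positions, leaving (5−j)! ways to fill the rest, and there are C(3,j) ways to pick which j.
By inclusion–exclusion, the number of valid placements is Σ_{j=0}^{3} (−1)^j C(3,j)·(5−j)!.
Computing: 120 − 72 + 18 − 2 = 64.

64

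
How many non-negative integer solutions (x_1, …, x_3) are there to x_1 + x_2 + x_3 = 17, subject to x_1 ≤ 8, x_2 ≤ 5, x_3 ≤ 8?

15

By stars and bars, unrestricted non-negative solutions to x_1+…+x_3 = 17 number C(17+2,2) = 171.
Subtract solutions that violate a single cap (substitute x_i' = x_i − (cap_i+1)): x_1 ≥ 9 gives C(10,2) = 45; x_2 ≥ 6 gives C(13,2) = 78; x_3 ≥ 9 gives C(10,2) = 45. Together 168.
Add back pairs where two caps are both exceeded: 6 + 0 + 6 = 12.
By inclusion–exclusion the count is 171 − 168 + 12 = 15.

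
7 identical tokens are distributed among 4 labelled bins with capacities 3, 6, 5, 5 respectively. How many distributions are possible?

91

Without the upper bounds there are C(10,3) = 120 ways to split 7 among 4 bins.
Subtract solutions that violate a single cap (substitute x_i' = x_i − (cap_i+1)): x_1 ≥ 4 gives C(6,3) = 20; x_2 ≥ 7 gives C(3,3) = 1; x_3 ≥ 6 gives C(4,3) = 4; x_4 ≥ 6 gives C(4,3) = 4. Together 29.
No two caps can be exceeded simultaneously, so the pair terms are all 0.
By inclusion–exclusion the count is 120 − 29 + 0 = 91.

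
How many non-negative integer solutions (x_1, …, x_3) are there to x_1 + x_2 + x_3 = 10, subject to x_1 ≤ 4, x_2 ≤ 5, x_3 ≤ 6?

20

By stars and bars, unrestricted non-negative solutions to x_1+…+x_3 = 10 number C(10+2,2) = 66.
Subtract solutions that violate a single cap (substitute x_i' = x_i − (cap_i+1)): x_1 ≥ 5 gives C(7,2) = 21; x_2 ≥ 6 gives C(6,2) = 15; x_3 ≥ 7 gives C(5,2) = 10. Together 46.
No two caps can be exceeded simultaneously, so the pair terms are all 0.
By inclusion–exclusion the count is 66 − 46 + 0 = 20.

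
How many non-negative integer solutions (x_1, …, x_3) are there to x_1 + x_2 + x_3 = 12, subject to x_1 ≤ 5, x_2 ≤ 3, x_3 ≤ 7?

10

Ignoring the caps, the number of non-negative solutions to x_1+…+x_3 = 12 is C(14,2) = 91.
Subtract solutions that violate a single cap (substitute x_i' = x_i − (cap_i+1)): x_1 ≥ 6 gives C(8,2) = 28; x_2 ≥ 4 gives C(10,2) = 45; x_3 ≥ 8 gives C(6,2) = 15. Together 88.
Add back pairs where two caps are both exceeded: 6 + 0 + 1 = 7.
By inclusion–exclusion the count is 91 − 88 + 7 = 10.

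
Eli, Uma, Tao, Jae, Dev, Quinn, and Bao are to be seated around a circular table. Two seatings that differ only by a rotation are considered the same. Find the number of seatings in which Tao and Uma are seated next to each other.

240

Glue Tao and Uma into a block (2 internal orders). Seating 6 units around a circle gives (5)! arrangements.
So 2 × (5)! = 2 × 120 = 240.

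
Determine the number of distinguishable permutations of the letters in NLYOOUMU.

Letter multiplicities in NLYOOUMU: L×1, M×1, N×1, O×2, U×2, Y×1.
So there are 8! / (2!·2!) = 10080 distinguishable arrangements.

10080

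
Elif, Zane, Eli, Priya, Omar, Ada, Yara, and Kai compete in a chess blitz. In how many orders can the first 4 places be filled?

1680

This is an ordered selection of 4 from 8: P(8,4).
That gives 8 × 7 × 6 × 5 = 1680.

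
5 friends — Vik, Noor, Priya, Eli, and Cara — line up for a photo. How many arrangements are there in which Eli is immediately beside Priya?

48

Place the 3 others and the Eli-Priya pair as 4 objects in a line; the pair has 2 internal arrangements.
That gives 2 × 4! = 2 × 24 = 48.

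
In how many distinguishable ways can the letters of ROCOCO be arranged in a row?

Letter multiplicities in ROCOCO: C×2, O×3, R×1.
The number of distinct arrangements is 6!/(3!·2!) = 720/12 = 60.

60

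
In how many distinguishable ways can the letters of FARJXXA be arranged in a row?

The 7 letters of FARJXXA have repeats: A appearing twice and X appearing twice.
Dividing 7! = 5040 by 2!·2! = 4 for the repeated letters gives 1260.

1260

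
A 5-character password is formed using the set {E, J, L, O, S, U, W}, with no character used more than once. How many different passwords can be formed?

With no repetition, fill the 5 characters in order: 7 choices, then 6, down to 3.
7 × 6 × 5 × 4 × 3 = 2520.

2520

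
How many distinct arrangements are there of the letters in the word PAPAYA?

60

PAPAYA has 6 letters with A appearing 3 times and P appearing twice.
So there are 6! / (3!·2!) = 60 distinguishable arrangements.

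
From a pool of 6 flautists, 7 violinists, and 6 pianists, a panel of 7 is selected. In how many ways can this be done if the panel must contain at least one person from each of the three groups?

46165

Unrestricted: C(19,7) = 50388 ways to pick any 7 of the 19.
Selections missing a whole group: no flautists → C(13,7) = 1716; no violinists → C(12,7) = 792; no pianists → C(13,7) = 1716.
Add back selections omitting two groups (i.e. drawn from a single group): C(6,7) + C(7,7) + C(6,7) = 1.
By inclusion–exclusion: 50388 − 4224 + 1 = 46165.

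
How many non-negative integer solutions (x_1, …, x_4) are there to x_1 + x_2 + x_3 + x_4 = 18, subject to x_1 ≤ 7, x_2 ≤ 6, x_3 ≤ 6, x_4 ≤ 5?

83

By stars and bars, unrestricted non-negative solutions to x_1+…+x_4 = 18 number C(18+3,3) = 1330.
Subtract solutions that violate a single cap (substitute x_i' = x_i − (cap_i+1)): x_1 ≥ 8 gives C(13,3) = 286; x_2 ≥ 7 gives C(14,3) = 364; x_3 ≥ 7 gives C(14,3) = 364; x_4 ≥ 6 gives C(15,3) = 455. Together 1469.
Add back pairs where two caps are both exceeded: 20 + 20 + 35 + 35 + 56 + 56 = 222.
By inclusion–exclusion the count is 1330 − 1469 + 222 = 83.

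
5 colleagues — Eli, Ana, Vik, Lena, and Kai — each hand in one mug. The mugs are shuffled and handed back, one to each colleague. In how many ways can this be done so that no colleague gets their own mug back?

This is the derangement count D_5: permutations of 5 items with no fixed point.
By inclusion–exclusion this is Σ_{j=0}^{5} (−1)^j C(5,j)·(5−j)!.
Computing: 120 − 120 + 60 − 20 + 5 − 1 = 44.

44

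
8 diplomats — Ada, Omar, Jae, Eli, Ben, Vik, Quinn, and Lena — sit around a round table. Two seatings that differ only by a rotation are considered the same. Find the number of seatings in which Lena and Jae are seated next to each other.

1440

Glue Lena and Jae into a block (2 internal orders). Seating 7 units around a circle gives (6)! arrangements.
So 2 × (6)! = 2 × 720 = 1440.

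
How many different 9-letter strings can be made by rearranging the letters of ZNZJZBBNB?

5040

Letter multiplicities in ZNZJZBBNB: B×3, J×1, N×2, Z×3.
So there are 9! / (3!·3!·2!) = 5040 distinguishable arrangements.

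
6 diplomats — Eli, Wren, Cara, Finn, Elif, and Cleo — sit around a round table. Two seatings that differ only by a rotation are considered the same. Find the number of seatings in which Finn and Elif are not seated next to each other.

72

All circular seatings of 6 people number (5)! = 120.
Seatings with Finn beside Elif: treat them as a block with 2 internal orders, giving 2 × (4)! = 48.
Subtracting, 120 − 48 = 72.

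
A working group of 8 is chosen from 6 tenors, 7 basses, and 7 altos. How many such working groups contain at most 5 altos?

Split by how many altos are chosen (0 through 5).
Sum: C(7,0)·C(13,8) + C(7,1)·C(13,7) + C(7,2)·C(13,6) + C(7,3)·C(13,5) + C(7,4)·C(13,4) + C(7,5)·C(13,3) = 1287 + 12012 + 36036 + 45045 + 25025 + 6006 = 125411.

125411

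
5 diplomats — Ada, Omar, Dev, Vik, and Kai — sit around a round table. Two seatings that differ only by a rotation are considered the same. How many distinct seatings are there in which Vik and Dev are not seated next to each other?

12

All circular seatings of 5 people number (4)! = 24.
Seatings with Vik beside Dev: treat them as a block with 2 internal orders, giving 2 × (3)! = 12.
Subtracting, 24 − 12 = 12.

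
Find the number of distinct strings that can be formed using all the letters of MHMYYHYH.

Letter multiplicities in MHMYYHYH: H×3, M×2, Y×3.
So there are 8! / (3!·3!·2!) = 560 distinguishable arrangements.

560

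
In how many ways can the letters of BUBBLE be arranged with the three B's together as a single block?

Treat the 3 copies of B as a single block. The multiset to arrange is then {BBB, E, L, U}, 4 items in all.
All 4 items are distinct, so there are (4)! = 24 arrangements.

24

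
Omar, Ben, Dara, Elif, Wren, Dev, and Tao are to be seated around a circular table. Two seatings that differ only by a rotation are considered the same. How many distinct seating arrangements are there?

Fix one person's seat to break rotational symmetry; the remaining 6 people can be arranged in (6)! = 720 ways.

720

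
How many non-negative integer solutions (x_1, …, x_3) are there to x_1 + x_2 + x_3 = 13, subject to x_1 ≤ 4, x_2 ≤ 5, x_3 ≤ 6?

6

Without the upper bounds there are C(15,2) = 105 ways to split 13 among 3 variables.
Subtract solutions that violate a single cap (substitute x_i' = x_i − (cap_i+1)): x_1 ≥ 5 gives C(10,2) = 45; x_2 ≥ 6 gives C(9,2) = 36; x_3 ≥ 7 gives C(8,2) = 28. Together 109.
Add back pairs where two caps are both exceeded: 6 + 3 + 1 = 10.
By inclusion–exclusion the count is 105 − 109 + 10 = 6.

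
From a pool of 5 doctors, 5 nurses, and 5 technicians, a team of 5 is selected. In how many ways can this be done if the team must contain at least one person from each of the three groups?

Unrestricted: C(15,5) = 3003 ways to pick any 5 of the 15.
Selections missing a whole group: no doctors → C(10,5) = 252; no nurses → C(10,5) = 252; no technicians → C(10,5) = 252.
Add back selections omitting two groups (i.e. drawn from a single group): C(5,5) + C(5,5) + C(5,5) = 3.
By inclusion–exclusion: 3003 − 756 + 3 = 2250.

2250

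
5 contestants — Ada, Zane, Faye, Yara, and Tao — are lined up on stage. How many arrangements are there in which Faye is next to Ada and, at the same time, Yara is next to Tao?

Treat {Faye,Ada} as one block (2 orders) and {Yara,Tao} as another (2 orders).
That leaves 3 units to arrange: 2 × 2 × 3! = 4 × 6 = 24.

24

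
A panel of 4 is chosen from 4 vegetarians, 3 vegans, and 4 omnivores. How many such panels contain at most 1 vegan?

238

Split by how many vegans are chosen (0 through 1).
Sum: C(3,0)·C(8,4) + C(3,1)·C(8,3) = 70 + 168 = 238.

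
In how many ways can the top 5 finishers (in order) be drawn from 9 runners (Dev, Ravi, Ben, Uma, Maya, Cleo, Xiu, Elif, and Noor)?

15120

This is an ordered selection of 5 from 9: P(9,5).
That gives 9 × 8 × 7 × 6 × 5 = 15120.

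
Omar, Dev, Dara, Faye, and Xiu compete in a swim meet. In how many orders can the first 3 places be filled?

60

There are 5 choices for 1st place, 4 for 2nd, and 3 for 3rd.
That gives 5 × 4 × 3 = 60.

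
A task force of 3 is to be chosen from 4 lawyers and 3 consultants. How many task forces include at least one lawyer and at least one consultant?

Total 3-person selections from all 7: C(7,3) = 35.
Subtract selections that omit an entire group: no lawyers → C(3,3) = 1; no consultants → C(4,3) = 4.
Both groups omitted at once is impossible, so 35 − 5 = 30.

30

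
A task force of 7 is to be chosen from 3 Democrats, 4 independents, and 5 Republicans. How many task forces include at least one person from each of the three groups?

Total 7-person selections from all 12: C(12,7) = 792.
Selections missing a whole group: no Democrats → C(9,7) = 36; no independents → C(8,7) = 8; no Republicans → C(7,7) = 1.
Add back selections omitting two groups (i.e. drawn from a single group): C(3,7) + C(4,7) + C(5,7) = 0.
By inclusion–exclusion: 792 − 45 + 0 = 747.

747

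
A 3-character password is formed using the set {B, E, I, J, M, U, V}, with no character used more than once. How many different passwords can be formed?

Choose and order 3 of the 7 symbols: the first character has 7 options, the next 6, then 5.
7 × 6 × 5 = 210.

210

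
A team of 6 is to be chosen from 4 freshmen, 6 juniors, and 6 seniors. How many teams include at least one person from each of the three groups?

With no constraint there are C(16,6) = 8008 possible selections.
Subtract selections that omit an entire group: no freshmen → C(12,6) = 924; no juniors → C(10,6) = 210; no seniors → C(10,6) = 210.
Add back selections omitting two groups (i.e. drawn from a single group): C(4,6) + C(6,6) + C(6,6) = 2.
By inclusion–exclusion: 8008 − 1344 + 2 = 6666.

6666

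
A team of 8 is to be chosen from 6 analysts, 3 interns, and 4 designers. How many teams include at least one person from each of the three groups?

Total 8-person selections from all 13: C(13,8) = 1287.
Subtract selections that omit an entire group: no analysts → C(7,8) = 0; no interns → C(10,8) = 45; no designers → C(9,8) = 9.
Add back selections omitting two groups (i.e. drawn from a single group): C(6,8) + C(3,8) + C(4,8) = 0.
By inclusion–exclusion: 1287 − 54 + 0 = 1233.

1233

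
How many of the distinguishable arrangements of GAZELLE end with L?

With the last slot taken by L, it remains to arrange the other 6 letters (GAZELE).
Those 6 letters have E appearing twice, giving (6)!/(2!) = 360.

360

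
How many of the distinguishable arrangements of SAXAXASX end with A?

With the last slot taken by A, it remains to arrange the other 7 letters (SXAXASX).
Those 7 letters have A appearing twice, S appearing twice, and X appearing 3 times, giving (7)!/(3!·2!·2!) = 210.

210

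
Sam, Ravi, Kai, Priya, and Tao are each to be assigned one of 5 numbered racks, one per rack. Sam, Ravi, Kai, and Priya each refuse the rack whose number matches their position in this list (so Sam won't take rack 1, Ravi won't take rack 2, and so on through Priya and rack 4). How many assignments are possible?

53

Let Aᵢ (for 1 ≤ i ≤ 4) be the placements that put person i in their forbidden rack. Any j of these fix j positions, leaving (5−j)! ways to fill the rest, and there are C(4,j) ways to pick which j.
By inclusion–exclusion, the number of valid placements is Σ_{j=0}^{4} (−1)^j C(4,j)·(5−j)!.
Computing: 120 − 96 + 36 − 8 + 1 = 53.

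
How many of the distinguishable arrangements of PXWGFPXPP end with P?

With the last slot taken by P, it remains to arrange the other 8 letters (XWGFPXPP).
Those 8 letters have P appearing 3 times and X appearing twice, giving (8)!/(3!·2!) = 3360.

3360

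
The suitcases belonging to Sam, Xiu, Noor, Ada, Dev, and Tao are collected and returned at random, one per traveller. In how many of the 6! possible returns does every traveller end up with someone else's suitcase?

265

This is the derangement count D_6: permutations of 6 items with no fixed point.
By inclusion–exclusion this is Σ_{j=0}^{6} (−1)^j C(6,j)·(6−j)!.
Computing: 720 − 720 + 360 − 120 + 30 − 6 + 1 = 265.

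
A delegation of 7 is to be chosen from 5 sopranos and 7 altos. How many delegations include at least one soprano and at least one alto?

With no constraint there are C(12,7) = 792 possible selections.
Subtract selections that omit an entire group: no sopranos → C(7,7) = 1; no altos → C(5,7) = 0.
Both groups omitted at once is impossible, so 792 − 1 = 791.

791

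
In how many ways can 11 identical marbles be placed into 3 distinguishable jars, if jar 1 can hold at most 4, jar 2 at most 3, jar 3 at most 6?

6

Without the upper bounds there are C(13,2) = 78 ways to split 11 among 3 jars.
Subtract solutions that violate a single cap (substitute x_i' = x_i − (cap_i+1)): x_1 ≥ 5 gives C(8,2) = 28; x_2 ≥ 4 gives C(9,2) = 36; x_3 ≥ 7 gives C(6,2) = 15. Together 79.
Add back pairs where two caps are both exceeded: 6 + 0 + 1 = 7.
By inclusion–exclusion the count is 78 − 79 + 7 = 6.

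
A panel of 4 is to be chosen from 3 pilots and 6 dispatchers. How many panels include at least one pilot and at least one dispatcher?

111

With no constraint there are C(9,4) = 126 possible selections.
Selections missing a whole group: no pilots → C(6,4) = 15; no dispatchers → C(3,4) = 0.
Both groups omitted at once is impossible, so 126 − 15 = 111.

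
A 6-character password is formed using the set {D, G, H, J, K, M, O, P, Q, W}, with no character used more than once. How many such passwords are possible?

Choose and order 6 of the 10 symbols: the first character has 10 options, the next 9, and so on down to 5.
That product is 10 × 9 × 8 × 7 × 6 × 5 = 151200.

151200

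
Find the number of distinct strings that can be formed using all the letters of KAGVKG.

180

Letter multiplicities in KAGVKG: A×1, G×2, K×2, V×1.
The number of distinct arrangements is 6!/(2!·2!) = 720/4 = 180.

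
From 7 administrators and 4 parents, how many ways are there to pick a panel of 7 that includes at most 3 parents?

Split by how many parents are chosen (0 through 3).
Sum: C(4,0)·C(7,7) + C(4,1)·C(7,6) + C(4,2)·C(7,5) + C(4,3)·C(7,4) = 1 + 28 + 126 + 140 = 295.

295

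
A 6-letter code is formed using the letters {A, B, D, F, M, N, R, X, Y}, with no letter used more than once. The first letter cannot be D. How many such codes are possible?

The first letter has 9−1 = 8 choices (anything except D).
The remaining 5 letters are filled from the other 8 symbols without repetition: 8 × 7 × 6 × 5 × 4 = 6720.
Total: 8 × 6720 = 53760.

53760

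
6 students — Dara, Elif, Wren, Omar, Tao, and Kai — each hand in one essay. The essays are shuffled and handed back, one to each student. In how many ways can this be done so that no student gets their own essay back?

Count assignments avoiding every fixed point. For any j of the 6 students fixed to their own essay, the other 6−j can be arranged in (6−j)! ways.
By inclusion–exclusion this is Σ_{j=0}^{6} (−1)^j C(6,j)·(6−j)!.
Computing: 720 − 720 + 360 − 120 + 30 − 6 + 1 = 265.

265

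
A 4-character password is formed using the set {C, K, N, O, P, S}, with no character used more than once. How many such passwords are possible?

360

Choose and order 4 of the 6 symbols: the first character has 6 options, the next 5, then 4, 3.
6 × 5 × 4 × 3 = 360.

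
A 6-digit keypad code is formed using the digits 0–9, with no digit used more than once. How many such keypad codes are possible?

This is a permutation of 6 out of 10: P(10,6) = 10!/4!.
That product is 10 × 9 × 8 × 7 × 6 × 5 = 151200.

151200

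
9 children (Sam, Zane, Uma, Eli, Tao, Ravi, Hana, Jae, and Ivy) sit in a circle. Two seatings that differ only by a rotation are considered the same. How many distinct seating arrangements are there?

Seat Sam anywhere (absorbing the rotational symmetry), then permute the other 8: (8)! = 40320.

40320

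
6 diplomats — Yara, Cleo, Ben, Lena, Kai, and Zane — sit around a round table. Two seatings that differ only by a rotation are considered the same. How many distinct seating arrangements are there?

120

Around a circle, 6 distinct people have 6!/6 = (5)! = 120 rotationally distinct seatings.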